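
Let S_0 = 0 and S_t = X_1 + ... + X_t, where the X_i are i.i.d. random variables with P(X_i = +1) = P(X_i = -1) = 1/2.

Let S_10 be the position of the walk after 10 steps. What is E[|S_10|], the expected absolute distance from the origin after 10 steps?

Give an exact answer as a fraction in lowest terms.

Answer: 315/128

Derivation:
S_10 takes values m ≡ 0 (mod 2) with |m| ≤ 10; P(S_10=m) = C(10,(10+m)/2)/2^10.
Total paths: 2^10 = 1024
Distribution: P(S=-10)=1/1024, P(S=-8)=10/1024, P(S=-6)=45/1024, P(S=-4)=120/1024, P(S=-2)=210/1024, P(S=0)=252/1024, P(S=2)=210/1024, P(S=4)=120/1024, P(S=6)=45/1024, P(S=8)=10/1024, P(S=10)=1/1024
E[|S_10|] = Σ_m |m|·P(S_10=m) = 2520/1024 = 315/128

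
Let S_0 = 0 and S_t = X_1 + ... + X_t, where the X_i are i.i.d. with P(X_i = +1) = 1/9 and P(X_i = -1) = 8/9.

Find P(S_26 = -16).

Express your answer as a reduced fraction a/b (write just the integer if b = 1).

To reach position -16 after 26 steps: need 5 steps of +1 and 21 steps of -1.
Number of such sequences: C(26,5) = 65780
Each has probability (1/9)^5 · (8/9)^21 = 9223372036854775808/6461081889226673298932241
P = 65780 · 9223372036854775808/6461081889226673298932241 = 606713412584307152650240/6461081889226673298932241

Answer: 606713412584307152650240/6461081889226673298932241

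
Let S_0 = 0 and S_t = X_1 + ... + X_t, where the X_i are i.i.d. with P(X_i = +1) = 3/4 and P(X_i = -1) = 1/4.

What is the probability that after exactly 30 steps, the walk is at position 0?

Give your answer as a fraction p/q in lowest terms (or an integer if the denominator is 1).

To be at 0 after 30 steps: need exactly 15 steps of +1 and 15 of -1.
Number of such sequences: C(30,15) = 155117520
Each has probability (3/4)^15 · (1/4)^15 = 14348907/1152921504606846976
P = 155117520 · 14348907/1152921504606846976 = 139110429284415/72057594037927936

Answer: 139110429284415/72057594037927936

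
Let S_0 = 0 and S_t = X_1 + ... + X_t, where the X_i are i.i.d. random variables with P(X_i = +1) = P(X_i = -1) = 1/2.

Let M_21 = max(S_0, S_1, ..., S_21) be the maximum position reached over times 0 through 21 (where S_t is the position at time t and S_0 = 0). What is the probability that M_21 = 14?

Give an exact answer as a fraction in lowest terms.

Answer: 665/1048576

Derivation:
Let M_21 = max(S_0,...,S_21). Use the reflection principle: for j ≥ 1, #{paths with M_21 ≥ j} = #{S_21 ≥ j} + #{S_21 ≥ j+1}.
By reflection, #{M_21 ≥ 14} = #{S_21 ≥ 14} + #{S_21 ≥ 15} = 1562 + 1562 = 3124.
#{M_21 ≥ 15} = #{S_21 ≥ 15} + #{S_21 ≥ 16} = 1562 + 232 = 1794.
#{M_21 = 14} = 3124 - 1794 = 1330.
P(M_21 = 14) = 1330/2097152 = 665/1048576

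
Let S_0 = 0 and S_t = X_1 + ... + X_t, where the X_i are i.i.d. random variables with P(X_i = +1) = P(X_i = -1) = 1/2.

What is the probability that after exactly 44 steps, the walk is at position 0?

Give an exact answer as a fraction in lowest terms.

Answer: 263012370465/2199023255552

Derivation:
To return to 0 after 44 steps: need exactly 22 steps of +1 and 22 of -1.
Favorable paths: C(44,22) = 2104098963720
Total paths: 2^44 = 17592186044416
P = 2104098963720/17592186044416 = 263012370465/2199023255552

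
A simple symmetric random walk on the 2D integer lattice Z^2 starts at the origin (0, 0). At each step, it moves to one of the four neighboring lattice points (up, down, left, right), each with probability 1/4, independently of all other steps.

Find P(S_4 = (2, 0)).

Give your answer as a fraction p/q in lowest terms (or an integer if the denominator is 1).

Answer: 1/16

Derivation:
Let h be the number of horizontal steps (so 4-h are vertical). To end at (2,0) need (h+2)/2 right-steps and ((4-h)+0)/2 up-steps.
Sum over h with 2 ≤ h ≤ 4, h ≡ 0 (mod 2), 4-h ≡ 0 (mod 2):
h=2: C(4,2)·C(2,2)·C(2,1) = 6·1·2 = 12
h=4: C(4,4)·C(4,3)·C(0,0) = 1·4·1 = 4
Total favorable: 16
Total paths: 4^4 = 256
P = 16/256 = 1/16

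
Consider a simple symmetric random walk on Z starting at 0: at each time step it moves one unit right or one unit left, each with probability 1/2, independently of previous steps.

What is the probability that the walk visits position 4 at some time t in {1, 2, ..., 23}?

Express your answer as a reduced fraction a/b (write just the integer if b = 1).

Count via complement. Let g(t,s) = #length-t paths at position s with S_1..S_t all ≠ 4.
g(t,s) = g(t-1,s-1) + g(t-1,s+1) for s ≠ 4; g(t,4) = 0.
t=0: g(0,0)=1
t=1: g(1,-1)=1 g(1,1)=1
t=2: g(2,-2)=1 g(2,0)=2 g(2,2)=1
t=3: g(3,-3)=1 g(3,-1)=3 g(3,1)=3 g(3,3)=1
t=4: g(4,-4)=1 g(4,-2)=4 g(4,0)=6 g(4,2)=4
t=5: g(5,-5)=1 g(5,-3)=5 g(5,-1)=10 g(5,1)=10 g(5,3)=4
t=6: g(6,-6)=1 g(6,-4)=6 g(6,-2)=15 g(6,0)=20 g(6,2)=14
t=7: g(7,-7)=1 g(7,-5)=7 g(7,-3)=21 g(7,-1)=35 g(7,1)=34 g(7,3)=14
t=8: g(8,-8)=1 g(8,-6)=8 g(8,-4)=28 g(8,-2)=56 g(8,0)=69 g(8,2)=48
t=9: g(9,-9)=1 g(9,-7)=9 g(9,-5)=36 g(9,-3)=84 g(9,-1)=125 g(9,1)=117 g(9,3)=48
t=10: g(10,-10)=1 g(10,-8)=10 g(10,-6)=45 g(10,-4)=120 g(10,-2)=209 g(10,0)=242 g(10,2)=165
t=11: g(11,-11)=1 g(11,-9)=11 g(11,-7)=55 g(11,-5)=165 g(11,-3)=329 g(11,-1)=451 g(11,1)=407 g(11,3)=165
t=12: g(12,-12)=1 g(12,-10)=12 g(12,-8)=66 g(12,-6)=220 g(12,-4)=494 g(12,-2)=780 g(12,0)=858 g(12,2)=572
t=13: g(13,-13)=1 g(13,-11)=13 g(13,-9)=78 g(13,-7)=286 g(13,-5)=714 g(13,-3)=1274 g(13,-1)=1638 g(13,1)=1430 g(13,3)=572
t=14: g(14,-14)=1 g(14,-12)=14 g(14,-10)=91 g(14,-8)=364 g(14,-6)=1000 g(14,-4)=1988 g(14,-2)=2912 g(14,0)=3068 g(14,2)=2002
t=15: g(15,-15)=1 g(15,-13)=15 g(15,-11)=105 g(15,-9)=455 g(15,-7)=1364 g(15,-5)=2988 g(15,-3)=4900 g(15,-1)=5980 g(15,1)=5070 g(15,3)=2002
t=16: g(16,-16)=1 g(16,-14)=16 g(16,-12)=120 g(16,-10)=560 g(16,-8)=1819 g(16,-6)=4352 g(16,-4)=7888 g(16,-2)=10880 g(16,0)=11050 g(16,2)=7072
t=17: g(17,-17)=1 g(17,-15)=17 g(17,-13)=136 g(17,-11)=680 g(17,-9)=2379 g(17,-7)=6171 g(17,-5)=12240 g(17,-3)=18768 g(17,-1)=21930 g(17,1)=18122 g(17,3)=7072
t=18: g(18,-18)=1 g(18,-16)=18 g(18,-14)=153 g(18,-12)=816 g(18,-10)=3059 g(18,-8)=8550 g(18,-6)=18411 g(18,-4)=31008 g(18,-2)=40698 g(18,0)=40052 g(18,2)=25194
t=19: g(19,-19)=1 g(19,-17)=19 g(19,-15)=171 g(19,-13)=969 g(19,-11)=3875 g(19,-9)=11609 g(19,-7)=26961 g(19,-5)=49419 g(19,-3)=71706 g(19,-1)=80750 g(19,1)=65246 g(19,3)=25194
t=20: g(20,-20)=1 g(20,-18)=20 g(20,-16)=190 g(20,-14)=1140 g(20,-12)=4844 g(20,-10)=15484 g(20,-8)=38570 g(20,-6)=76380 g(20,-4)=121125 g(20,-2)=152456 g(20,0)=145996 g(20,2)=90440
t=21: g(21,-21)=1 g(21,-19)=21 g(21,-17)=210 g(21,-15)=1330 g(21,-13)=5984 g(21,-11)=20328 g(21,-9)=54054 g(21,-7)=114950 g(21,-5)=197505 g(21,-3)=273581 g(21,-1)=298452 g(21,1)=236436 g(21,3)=90440
t=22: g(22,-22)=1 g(22,-20)=22 g(22,-18)=231 g(22,-16)=1540 g(22,-14)=7314 g(22,-12)=26312 g(22,-10)=74382 g(22,-8)=169004 g(22,-6)=312455 g(22,-4)=471086 g(22,-2)=572033 g(22,0)=534888 g(22,2)=326876
t=23: g(23,-23)=1 g(23,-21)=23 g(23,-19)=253 g(23,-17)=1771 g(23,-15)=8854 g(23,-13)=33626 g(23,-11)=100694 g(23,-9)=243386 g(23,-7)=481459 g(23,-5)=783541 g(23,-3)=1043119 g(23,-1)=1106921 g(23,1)=861764 g(23,3)=326876
Paths never hitting 4: Σ_s g(23,s) = 4992288
Paths hitting 4: 2^23 - 4992288 = 3396320
P = 3396320/8388608 = 106135/262144

Answer: 106135/262144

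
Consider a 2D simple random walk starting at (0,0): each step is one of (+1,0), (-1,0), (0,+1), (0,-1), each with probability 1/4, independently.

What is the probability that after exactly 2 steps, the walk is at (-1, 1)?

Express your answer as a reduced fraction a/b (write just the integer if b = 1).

Let h be the number of horizontal steps (so 2-h are vertical). To end at (-1,1) need (h-1)/2 right-steps and ((2-h)+1)/2 up-steps.
Sum over h with 1 ≤ h ≤ 1, h ≡ 1 (mod 2), 2-h ≡ 1 (mod 2):
h=1: C(2,1)·C(1,0)·C(1,1) = 2·1·1 = 2
Total favorable: 2
Total paths: 4^2 = 16
P = 2/16 = 1/8

Answer: 1/8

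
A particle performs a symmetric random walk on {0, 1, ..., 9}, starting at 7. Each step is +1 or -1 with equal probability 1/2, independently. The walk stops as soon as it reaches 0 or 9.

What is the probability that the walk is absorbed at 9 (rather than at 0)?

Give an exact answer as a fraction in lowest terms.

Symmetric walk (p = 1/2): the harmonic-function argument gives P(hit 9 before 0 | start at 7) = a/N.
P = 7/9 = 7/9

Answer: 7/9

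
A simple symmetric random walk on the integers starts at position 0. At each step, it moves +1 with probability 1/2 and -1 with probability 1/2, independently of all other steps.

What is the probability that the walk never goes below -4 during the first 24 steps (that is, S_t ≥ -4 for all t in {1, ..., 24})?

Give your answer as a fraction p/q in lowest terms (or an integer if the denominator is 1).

Let f(t,s) = #length-t paths at position s with S_1..S_t all ≥ -4.
f(t,s) = f(t-1,s-1) + f(t-1,s+1) for s ≥ -4; f(t,s) = 0 for s < -4.
t=0: f(0,0)=1
t=1: f(1,-1)=1 f(1,1)=1
t=2: f(2,-2)=1 f(2,0)=2 f(2,2)=1
t=3: f(3,-3)=1 f(3,-1)=3 f(3,1)=3 f(3,3)=1
t=4: f(4,-4)=1 f(4,-2)=4 f(4,0)=6 f(4,2)=4 f(4,4)=1
t=5: f(5,-3)=5 f(5,-1)=10 f(5,1)=10 f(5,3)=5 f(5,5)=1
t=6: f(6,-4)=5 f(6,-2)=15 f(6,0)=20 f(6,2)=15 f(6,4)=6 f(6,6)=1
t=7: f(7,-3)=20 f(7,-1)=35 f(7,1)=35 f(7,3)=21 f(7,5)=7 f(7,7)=1
t=8: f(8,-4)=20 f(8,-2)=55 f(8,0)=70 f(8,2)=56 f(8,4)=28 f(8,6)=8 f(8,8)=1
t=9: f(9,-3)=75 f(9,-1)=125 f(9,1)=126 f(9,3)=84 f(9,5)=36 f(9,7)=9 f(9,9)=1
t=10: f(10,-4)=75 f(10,-2)=200 f(10,0)=251 f(10,2)=210 f(10,4)=120 f(10,6)=45 f(10,8)=10 f(10,10)=1
t=11: f(11,-3)=275 f(11,-1)=451 f(11,1)=461 f(11,3)=330 f(11,5)=165 f(11,7)=55 f(11,9)=11 f(11,11)=1
t=12: f(12,-4)=275 f(12,-2)=726 f(12,0)=912 f(12,2)=791 f(12,4)=495 f(12,6)=220 f(12,8)=66 f(12,10)=12 f(12,12)=1
t=13: f(13,-3)=1001 f(13,-1)=1638 f(13,1)=1703 f(13,3)=1286 f(13,5)=715 f(13,7)=286 f(13,9)=78 f(13,11)=13 f(13,13)=1
t=14: f(14,-4)=1001 f(14,-2)=2639 f(14,0)=3341 f(14,2)=2989 f(14,4)=2001 f(14,6)=1001 f(14,8)=364 f(14,10)=91 f(14,12)=14 f(14,14)=1
t=15: f(15,-3)=3640 f(15,-1)=5980 f(15,1)=6330 f(15,3)=4990 f(15,5)=3002 f(15,7)=1365 f(15,9)=455 f(15,11)=105 f(15,13)=15 f(15,15)=1
t=16: f(16,-4)=3640 f(16,-2)=9620 f(16,0)=12310 f(16,2)=11320 f(16,4)=7992 f(16,6)=4367 f(16,8)=1820 f(16,10)=560 f(16,12)=120 f(16,14)=16 f(16,16)=1
t=17: f(17,-3)=13260 f(17,-1)=21930 f(17,1)=23630 f(17,3)=19312 f(17,5)=12359 f(17,7)=6187 f(17,9)=2380 f(17,11)=680 f(17,13)=136 f(17,15)=17 f(17,17)=1
t=18: f(18,-4)=13260 f(18,-2)=35190 f(18,0)=45560 f(18,2)=42942 f(18,4)=31671 f(18,6)=18546 f(18,8)=8567 f(18,10)=3060 f(18,12)=816 f(18,14)=153 f(18,16)=18 f(18,18)=1
t=19: f(19,-3)=48450 f(19,-1)=80750 f(19,1)=88502 f(19,3)=74613 f(19,5)=50217 f(19,7)=27113 f(19,9)=11627 f(19,11)=3876 f(19,13)=969 f(19,15)=171 f(19,17)=19 f(19,19)=1
t=20: f(20,-4)=48450 f(20,-2)=129200 f(20,0)=169252 f(20,2)=163115 f(20,4)=124830 f(20,6)=77330 f(20,8)=38740 f(20,10)=15503 f(20,12)=4845 f(20,14)=1140 f(20,16)=190 f(20,18)=20 f(20,20)=1
t=21: f(21,-3)=177650 f(21,-1)=298452 f(21,1)=332367 f(21,3)=287945 f(21,5)=202160 f(21,7)=116070 f(21,9)=54243 f(21,11)=20348 f(21,13)=5985 f(21,15)=1330 f(21,17)=210 f(21,19)=21 f(21,21)=1
t=22: f(22,-4)=177650 f(22,-2)=476102 f(22,0)=630819 f(22,2)=620312 f(22,4)=490105 f(22,6)=318230 f(22,8)=170313 f(22,10)=74591 f(22,12)=26333 f(22,14)=7315 f(22,16)=1540 f(22,18)=231 f(22,20)=22 f(22,22)=1
t=23: f(23,-3)=653752 f(23,-1)=1106921 f(23,1)=1251131 f(23,3)=1110417 f(23,5)=808335 f(23,7)=488543 f(23,9)=244904 f(23,11)=100924 f(23,13)=33648 f(23,15)=8855 f(23,17)=1771 f(23,19)=253 f(23,21)=23 f(23,23)=1
t=24: f(24,-4)=653752 f(24,-2)=1760673 f(24,0)=2358052 f(24,2)=2361548 f(24,4)=1918752 f(24,6)=1296878 f(24,8)=733447 f(24,10)=345828 f(24,12)=134572 f(24,14)=42503 f(24,16)=10626 f(24,18)=2024 f(24,20)=276 f(24,22)=24 f(24,24)=1
Σ_s f(24,s) = 11618956
P = 11618956/16777216 = 2904739/4194304

Answer: 2904739/4194304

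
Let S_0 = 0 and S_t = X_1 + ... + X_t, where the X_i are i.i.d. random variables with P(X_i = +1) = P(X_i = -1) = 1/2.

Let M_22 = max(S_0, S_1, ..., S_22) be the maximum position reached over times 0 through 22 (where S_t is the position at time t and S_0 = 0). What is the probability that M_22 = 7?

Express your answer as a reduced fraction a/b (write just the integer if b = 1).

Let M_22 = max(S_0,...,S_22). Use the reflection principle: for j ≥ 1, #{paths with M_22 ≥ j} = #{S_22 ≥ j} + #{S_22 ≥ j+1}.
By reflection, #{M_22 ≥ 7} = #{S_22 ≥ 7} + #{S_22 ≥ 8} = 280600 + 280600 = 561200.
#{M_22 ≥ 8} = #{S_22 ≥ 8} + #{S_22 ≥ 9} = 280600 + 110056 = 390656.
#{M_22 = 7} = 561200 - 390656 = 170544.
P(M_22 = 7) = 170544/4194304 = 10659/262144

Answer: 10659/262144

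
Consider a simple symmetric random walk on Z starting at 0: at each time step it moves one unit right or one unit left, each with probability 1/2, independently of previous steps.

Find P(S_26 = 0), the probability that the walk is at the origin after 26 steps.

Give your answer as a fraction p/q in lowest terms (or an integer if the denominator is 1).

Answer: 1300075/8388608

Derivation:
To return to 0 after 26 steps: need exactly 13 steps of +1 and 13 of -1.
Favorable paths: C(26,13) = 10400600
Total paths: 2^26 = 67108864
P = 10400600/67108864 = 1300075/8388608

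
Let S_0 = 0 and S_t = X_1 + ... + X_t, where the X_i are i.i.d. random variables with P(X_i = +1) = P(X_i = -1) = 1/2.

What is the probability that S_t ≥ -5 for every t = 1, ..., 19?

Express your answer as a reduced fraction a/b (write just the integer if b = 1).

Let f(t,s) = #length-t paths at position s with S_1..S_t all ≥ -5.
f(t,s) = f(t-1,s-1) + f(t-1,s+1) for s ≥ -5; f(t,s) = 0 for s < -5.
t=0: f(0,0)=1
t=1: f(1,-1)=1 f(1,1)=1
t=2: f(2,-2)=1 f(2,0)=2 f(2,2)=1
t=3: f(3,-3)=1 f(3,-1)=3 f(3,1)=3 f(3,3)=1
t=4: f(4,-4)=1 f(4,-2)=4 f(4,0)=6 f(4,2)=4 f(4,4)=1
t=5: f(5,-5)=1 f(5,-3)=5 f(5,-1)=10 f(5,1)=10 f(5,3)=5 f(5,5)=1
t=6: f(6,-4)=6 f(6,-2)=15 f(6,0)=20 f(6,2)=15 f(6,4)=6 f(6,6)=1
t=7: f(7,-5)=6 f(7,-3)=21 f(7,-1)=35 f(7,1)=35 f(7,3)=21 f(7,5)=7 f(7,7)=1
t=8: f(8,-4)=27 f(8,-2)=56 f(8,0)=70 f(8,2)=56 f(8,4)=28 f(8,6)=8 f(8,8)=1
t=9: f(9,-5)=27 f(9,-3)=83 f(9,-1)=126 f(9,1)=126 f(9,3)=84 f(9,5)=36 f(9,7)=9 f(9,9)=1
t=10: f(10,-4)=110 f(10,-2)=209 f(10,0)=252 f(10,2)=210 f(10,4)=120 f(10,6)=45 f(10,8)=10 f(10,10)=1
t=11: f(11,-5)=110 f(11,-3)=319 f(11,-1)=461 f(11,1)=462 f(11,3)=330 f(11,5)=165 f(11,7)=55 f(11,9)=11 f(11,11)=1
t=12: f(12,-4)=429 f(12,-2)=780 f(12,0)=923 f(12,2)=792 f(12,4)=495 f(12,6)=220 f(12,8)=66 f(12,10)=12 f(12,12)=1
t=13: f(13,-5)=429 f(13,-3)=1209 f(13,-1)=1703 f(13,1)=1715 f(13,3)=1287 f(13,5)=715 f(13,7)=286 f(13,9)=78 f(13,11)=13 f(13,13)=1
t=14: f(14,-4)=1638 f(14,-2)=2912 f(14,0)=3418 f(14,2)=3002 f(14,4)=2002 f(14,6)=1001 f(14,8)=364 f(14,10)=91 f(14,12)=14 f(14,14)=1
t=15: f(15,-5)=1638 f(15,-3)=4550 f(15,-1)=6330 f(15,1)=6420 f(15,3)=5004 f(15,5)=3003 f(15,7)=1365 f(15,9)=455 f(15,11)=105 f(15,13)=15 f(15,15)=1
t=16: f(16,-4)=6188 f(16,-2)=10880 f(16,0)=12750 f(16,2)=11424 f(16,4)=8007 f(16,6)=4368 f(16,8)=1820 f(16,10)=560 f(16,12)=120 f(16,14)=16 f(16,16)=1
t=17: f(17,-5)=6188 f(17,-3)=17068 f(17,-1)=23630 f(17,1)=24174 f(17,3)=19431 f(17,5)=12375 f(17,7)=6188 f(17,9)=2380 f(17,11)=680 f(17,13)=136 f(17,15)=17 f(17,17)=1
t=18: f(18,-4)=23256 f(18,-2)=40698 f(18,0)=47804 f(18,2)=43605 f(18,4)=31806 f(18,6)=18563 f(18,8)=8568 f(18,10)=3060 f(18,12)=816 f(18,14)=153 f(18,16)=18 f(18,18)=1
t=19: f(19,-5)=23256 f(19,-3)=63954 f(19,-1)=88502 f(19,1)=91409 f(19,3)=75411 f(19,5)=50369 f(19,7)=27131 f(19,9)=11628 f(19,11)=3876 f(19,13)=969 f(19,15)=171 f(19,17)=19 f(19,19)=1
Σ_s f(19,s) = 436696
P = 436696/524288 = 54587/65536

Answer: 54587/65536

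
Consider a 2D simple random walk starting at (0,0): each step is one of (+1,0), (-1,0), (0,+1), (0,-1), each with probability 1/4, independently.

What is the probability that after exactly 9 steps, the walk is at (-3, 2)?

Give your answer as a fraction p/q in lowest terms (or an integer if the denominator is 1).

Let h be the number of horizontal steps (so 9-h are vertical). To end at (-3,2) need (h-3)/2 right-steps and ((9-h)+2)/2 up-steps.
Sum over h with 3 ≤ h ≤ 7, h ≡ 1 (mod 2), 9-h ≡ 0 (mod 2):
h=3: C(9,3)·C(3,0)·C(6,4) = 84·1·15 = 1260
h=5: C(9,5)·C(5,1)·C(4,3) = 126·5·4 = 2520
h=7: C(9,7)·C(7,2)·C(2,2) = 36·21·1 = 756
Total favorable: 4536
Total paths: 4^9 = 262144
P = 4536/262144 = 567/32768

Answer: 567/32768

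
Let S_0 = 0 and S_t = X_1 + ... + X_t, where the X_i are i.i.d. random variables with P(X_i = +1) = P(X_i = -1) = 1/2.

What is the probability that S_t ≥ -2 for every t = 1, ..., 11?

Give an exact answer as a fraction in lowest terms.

Answer: 627/1024

Derivation:
Let f(t,s) = #length-t paths at position s with S_1..S_t all ≥ -2.
f(t,s) = f(t-1,s-1) + f(t-1,s+1) for s ≥ -2; f(t,s) = 0 for s < -2.
t=0: f(0,0)=1
t=1: f(1,-1)=1 f(1,1)=1
t=2: f(2,-2)=1 f(2,0)=2 f(2,2)=1
t=3: f(3,-1)=3 f(3,1)=3 f(3,3)=1
t=4: f(4,-2)=3 f(4,0)=6 f(4,2)=4 f(4,4)=1
t=5: f(5,-1)=9 f(5,1)=10 f(5,3)=5 f(5,5)=1
t=6: f(6,-2)=9 f(6,0)=19 f(6,2)=15 f(6,4)=6 f(6,6)=1
t=7: f(7,-1)=28 f(7,1)=34 f(7,3)=21 f(7,5)=7 f(7,7)=1
t=8: f(8,-2)=28 f(8,0)=62 f(8,2)=55 f(8,4)=28 f(8,6)=8 f(8,8)=1
t=9: f(9,-1)=90 f(9,1)=117 f(9,3)=83 f(9,5)=36 f(9,7)=9 f(9,9)=1
t=10: f(10,-2)=90 f(10,0)=207 f(10,2)=200 f(10,4)=119 f(10,6)=45 f(10,8)=10 f(10,10)=1
t=11: f(11,-1)=297 f(11,1)=407 f(11,3)=319 f(11,5)=164 f(11,7)=55 f(11,9)=11 f(11,11)=1
Σ_s f(11,s) = 1254
P = 1254/2048 = 627/1024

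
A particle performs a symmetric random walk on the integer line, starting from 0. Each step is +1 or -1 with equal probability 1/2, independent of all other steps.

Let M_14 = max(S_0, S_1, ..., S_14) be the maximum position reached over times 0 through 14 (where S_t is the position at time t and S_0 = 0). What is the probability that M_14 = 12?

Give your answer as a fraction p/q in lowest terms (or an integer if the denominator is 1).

Let M_14 = max(S_0,...,S_14). Use the reflection principle: for j ≥ 1, #{paths with M_14 ≥ j} = #{S_14 ≥ j} + #{S_14 ≥ j+1}.
By reflection, #{M_14 ≥ 12} = #{S_14 ≥ 12} + #{S_14 ≥ 13} = 15 + 1 = 16.
#{M_14 ≥ 13} = #{S_14 ≥ 13} + #{S_14 ≥ 14} = 1 + 1 = 2.
#{M_14 = 12} = 16 - 2 = 14.
P(M_14 = 12) = 14/16384 = 7/8192

Answer: 7/8192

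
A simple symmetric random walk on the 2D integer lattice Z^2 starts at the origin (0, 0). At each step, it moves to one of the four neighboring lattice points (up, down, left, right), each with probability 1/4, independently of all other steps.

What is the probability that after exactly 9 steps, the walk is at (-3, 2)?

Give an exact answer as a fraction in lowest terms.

Let h be the number of horizontal steps (so 9-h are vertical). To end at (-3,2) need (h-3)/2 right-steps and ((9-h)+2)/2 up-steps.
Sum over h with 3 ≤ h ≤ 7, h ≡ 1 (mod 2), 9-h ≡ 0 (mod 2):
h=3: C(9,3)·C(3,0)·C(6,4) = 84·1·15 = 1260
h=5: C(9,5)·C(5,1)·C(4,3) = 126·5·4 = 2520
h=7: C(9,7)·C(7,2)·C(2,2) = 36·21·1 = 756
Total favorable: 4536
Total paths: 4^9 = 262144
P = 4536/262144 = 567/32768

Answer: 567/32768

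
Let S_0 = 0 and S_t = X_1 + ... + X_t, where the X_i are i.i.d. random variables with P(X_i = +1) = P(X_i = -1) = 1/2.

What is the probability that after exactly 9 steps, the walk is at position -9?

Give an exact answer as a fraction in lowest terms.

Answer: 1/512

Derivation:
To reach position -9 after 9 steps: need 0 steps of +1 and 9 of -1.
Favorable paths: C(9,0) = 1
Total paths: 2^9 = 512
P = 1/512 = 1/512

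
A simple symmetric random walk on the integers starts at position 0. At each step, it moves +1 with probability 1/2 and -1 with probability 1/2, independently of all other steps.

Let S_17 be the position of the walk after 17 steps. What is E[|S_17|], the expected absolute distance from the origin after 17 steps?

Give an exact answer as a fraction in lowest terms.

Answer: 109395/32768

Derivation:
S_17 takes values m ≡ 1 (mod 2) with |m| ≤ 17; P(S_17=m) = C(17,(17+m)/2)/2^17.
Total paths: 2^17 = 131072
Distribution: P(S=-17)=1/131072, P(S=-15)=17/131072, P(S=-13)=136/131072, P(S=-11)=680/131072, P(S=-9)=2380/131072, P(S=-7)=6188/131072, P(S=-5)=12376/131072, P(S=-3)=19448/131072, P(S=-1)=24310/131072, P(S=1)=24310/131072, P(S=3)=19448/131072, P(S=5)=12376/131072, P(S=7)=6188/131072, P(S=9)=2380/131072, P(S=11)=680/131072, P(S=13)=136/131072, P(S=15)=17/131072, P(S=17)=1/131072
E[|S_17|] = Σ_m |m|·P(S_17=m) = 437580/131072 = 109395/32768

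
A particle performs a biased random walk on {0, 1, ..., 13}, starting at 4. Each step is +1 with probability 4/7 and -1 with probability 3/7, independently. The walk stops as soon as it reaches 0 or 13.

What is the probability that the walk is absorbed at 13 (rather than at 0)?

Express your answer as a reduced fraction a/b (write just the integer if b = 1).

Answer: 45875200/65514541

Derivation:
Biased walk: p = 4/7, q = 3/7, r = q/p = 3/4
Gambler's ruin: P(hit 13 before 0 | start at 4) = (1 - r^a)/(1 - r^N)
r^4 = 81/256; r^13 = 1594323/67108864
P = (1 - 81/256) / (1 - 1594323/67108864) = 175/256 / 65514541/67108864 = 45875200/65514541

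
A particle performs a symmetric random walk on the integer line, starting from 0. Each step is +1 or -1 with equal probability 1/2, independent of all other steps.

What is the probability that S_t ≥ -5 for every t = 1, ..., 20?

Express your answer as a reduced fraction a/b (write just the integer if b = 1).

Answer: 106267/131072

Derivation:
Let f(t,s) = #length-t paths at position s with S_1..S_t all ≥ -5.
f(t,s) = f(t-1,s-1) + f(t-1,s+1) for s ≥ -5; f(t,s) = 0 for s < -5.
t=0: f(0,0)=1
t=1: f(1,-1)=1 f(1,1)=1
t=2: f(2,-2)=1 f(2,0)=2 f(2,2)=1
t=3: f(3,-3)=1 f(3,-1)=3 f(3,1)=3 f(3,3)=1
t=4: f(4,-4)=1 f(4,-2)=4 f(4,0)=6 f(4,2)=4 f(4,4)=1
t=5: f(5,-5)=1 f(5,-3)=5 f(5,-1)=10 f(5,1)=10 f(5,3)=5 f(5,5)=1
t=6: f(6,-4)=6 f(6,-2)=15 f(6,0)=20 f(6,2)=15 f(6,4)=6 f(6,6)=1
t=7: f(7,-5)=6 f(7,-3)=21 f(7,-1)=35 f(7,1)=35 f(7,3)=21 f(7,5)=7 f(7,7)=1
t=8: f(8,-4)=27 f(8,-2)=56 f(8,0)=70 f(8,2)=56 f(8,4)=28 f(8,6)=8 f(8,8)=1
t=9: f(9,-5)=27 f(9,-3)=83 f(9,-1)=126 f(9,1)=126 f(9,3)=84 f(9,5)=36 f(9,7)=9 f(9,9)=1
t=10: f(10,-4)=110 f(10,-2)=209 f(10,0)=252 f(10,2)=210 f(10,4)=120 f(10,6)=45 f(10,8)=10 f(10,10)=1
t=11: f(11,-5)=110 f(11,-3)=319 f(11,-1)=461 f(11,1)=462 f(11,3)=330 f(11,5)=165 f(11,7)=55 f(11,9)=11 f(11,11)=1
t=12: f(12,-4)=429 f(12,-2)=780 f(12,0)=923 f(12,2)=792 f(12,4)=495 f(12,6)=220 f(12,8)=66 f(12,10)=12 f(12,12)=1
t=13: f(13,-5)=429 f(13,-3)=1209 f(13,-1)=1703 f(13,1)=1715 f(13,3)=1287 f(13,5)=715 f(13,7)=286 f(13,9)=78 f(13,11)=13 f(13,13)=1
t=14: f(14,-4)=1638 f(14,-2)=2912 f(14,0)=3418 f(14,2)=3002 f(14,4)=2002 f(14,6)=1001 f(14,8)=364 f(14,10)=91 f(14,12)=14 f(14,14)=1
t=15: f(15,-5)=1638 f(15,-3)=4550 f(15,-1)=6330 f(15,1)=6420 f(15,3)=5004 f(15,5)=3003 f(15,7)=1365 f(15,9)=455 f(15,11)=105 f(15,13)=15 f(15,15)=1
t=16: f(16,-4)=6188 f(16,-2)=10880 f(16,0)=12750 f(16,2)=11424 f(16,4)=8007 f(16,6)=4368 f(16,8)=1820 f(16,10)=560 f(16,12)=120 f(16,14)=16 f(16,16)=1
t=17: f(17,-5)=6188 f(17,-3)=17068 f(17,-1)=23630 f(17,1)=24174 f(17,3)=19431 f(17,5)=12375 f(17,7)=6188 f(17,9)=2380 f(17,11)=680 f(17,13)=136 f(17,15)=17 f(17,17)=1
t=18: f(18,-4)=23256 f(18,-2)=40698 f(18,0)=47804 f(18,2)=43605 f(18,4)=31806 f(18,6)=18563 f(18,8)=8568 f(18,10)=3060 f(18,12)=816 f(18,14)=153 f(18,16)=18 f(18,18)=1
t=19: f(19,-5)=23256 f(19,-3)=63954 f(19,-1)=88502 f(19,1)=91409 f(19,3)=75411 f(19,5)=50369 f(19,7)=27131 f(19,9)=11628 f(19,11)=3876 f(19,13)=969 f(19,15)=171 f(19,17)=19 f(19,19)=1
t=20: f(20,-4)=87210 f(20,-2)=152456 f(20,0)=179911 f(20,2)=166820 f(20,4)=125780 f(20,6)=77500 f(20,8)=38759 f(20,10)=15504 f(20,12)=4845 f(20,14)=1140 f(20,16)=190 f(20,18)=20 f(20,20)=1
Σ_s f(20,s) = 850136
P = 850136/1048576 = 106267/131072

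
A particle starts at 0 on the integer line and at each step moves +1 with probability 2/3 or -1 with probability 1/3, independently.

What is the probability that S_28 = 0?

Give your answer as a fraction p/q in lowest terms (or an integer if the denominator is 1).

To be at 0 after 28 steps: need exactly 14 steps of +1 and 14 of -1.
Number of such sequences: C(28,14) = 40116600
Each has probability (2/3)^14 · (1/3)^14 = 16384/22876792454961
P = 40116600 · 16384/22876792454961 = 24343347200/847288609443

Answer: 24343347200/847288609443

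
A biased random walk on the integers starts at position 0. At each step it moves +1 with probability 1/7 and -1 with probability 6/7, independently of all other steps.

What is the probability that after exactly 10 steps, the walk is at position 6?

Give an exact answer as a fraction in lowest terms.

To reach position 6 after 10 steps: need 8 steps of +1 and 2 steps of -1.
Number of such sequences: C(10,8) = 45
Each has probability (1/7)^8 · (6/7)^2 = 36/282475249
P = 45 · 36/282475249 = 1620/282475249

Answer: 1620/282475249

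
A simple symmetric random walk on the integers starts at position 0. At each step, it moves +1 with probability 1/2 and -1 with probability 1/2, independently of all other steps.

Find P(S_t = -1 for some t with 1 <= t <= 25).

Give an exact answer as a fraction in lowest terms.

Count via complement. Let g(t,s) = #length-t paths at position s with S_1..S_t all ≠ -1.
g(t,s) = g(t-1,s-1) + g(t-1,s+1) for s ≠ -1; g(t,-1) = 0.
t=0: g(0,0)=1
t=1: g(1,1)=1
t=2: g(2,0)=1 g(2,2)=1
t=3: g(3,1)=2 g(3,3)=1
t=4: g(4,0)=2 g(4,2)=3 g(4,4)=1
t=5: g(5,1)=5 g(5,3)=4 g(5,5)=1
t=6: g(6,0)=5 g(6,2)=9 g(6,4)=5 g(6,6)=1
t=7: g(7,1)=14 g(7,3)=14 g(7,5)=6 g(7,7)=1
t=8: g(8,0)=14 g(8,2)=28 g(8,4)=20 g(8,6)=7 g(8,8)=1
t=9: g(9,1)=42 g(9,3)=48 g(9,5)=27 g(9,7)=8 g(9,9)=1
t=10: g(10,0)=42 g(10,2)=90 g(10,4)=75 g(10,6)=35 g(10,8)=9 g(10,10)=1
t=11: g(11,1)=132 g(11,3)=165 g(11,5)=110 g(11,7)=44 g(11,9)=10 g(11,11)=1
t=12: g(12,0)=132 g(12,2)=297 g(12,4)=275 g(12,6)=154 g(12,8)=54 g(12,10)=11 g(12,12)=1
t=13: g(13,1)=429 g(13,3)=572 g(13,5)=429 g(13,7)=208 g(13,9)=65 g(13,11)=12 g(13,13)=1
t=14: g(14,0)=429 g(14,2)=1001 g(14,4)=1001 g(14,6)=637 g(14,8)=273 g(14,10)=77 g(14,12)=13 g(14,14)=1
t=15: g(15,1)=1430 g(15,3)=2002 g(15,5)=1638 g(15,7)=910 g(15,9)=350 g(15,11)=90 g(15,13)=14 g(15,15)=1
t=16: g(16,0)=1430 g(16,2)=3432 g(16,4)=3640 g(16,6)=2548 g(16,8)=1260 g(16,10)=440 g(16,12)=104 g(16,14)=15 g(16,16)=1
t=17: g(17,1)=4862 g(17,3)=7072 g(17,5)=6188 g(17,7)=3808 g(17,9)=1700 g(17,11)=544 g(17,13)=119 g(17,15)=16 g(17,17)=1
t=18: g(18,0)=4862 g(18,2)=11934 g(18,4)=13260 g(18,6)=9996 g(18,8)=5508 g(18,10)=2244 g(18,12)=663 g(18,14)=135 g(18,16)=17 g(18,18)=1
t=19: g(19,1)=16796 g(19,3)=25194 g(19,5)=23256 g(19,7)=15504 g(19,9)=7752 g(19,11)=2907 g(19,13)=798 g(19,15)=152 g(19,17)=18 g(19,19)=1
t=20: g(20,0)=16796 g(20,2)=41990 g(20,4)=48450 g(20,6)=38760 g(20,8)=23256 g(20,10)=10659 g(20,12)=3705 g(20,14)=950 g(20,16)=170 g(20,18)=19 g(20,20)=1
t=21: g(21,1)=58786 g(21,3)=90440 g(21,5)=87210 g(21,7)=62016 g(21,9)=33915 g(21,11)=14364 g(21,13)=4655 g(21,15)=1120 g(21,17)=189 g(21,19)=20 g(21,21)=1
t=22: g(22,0)=58786 g(22,2)=149226 g(22,4)=177650 g(22,6)=149226 g(22,8)=95931 g(22,10)=48279 g(22,12)=19019 g(22,14)=5775 g(22,16)=1309 g(22,18)=209 g(22,20)=21 g(22,22)=1
t=23: g(23,1)=208012 g(23,3)=326876 g(23,5)=326876 g(23,7)=245157 g(23,9)=144210 g(23,11)=67298 g(23,13)=24794 g(23,15)=7084 g(23,17)=1518 g(23,19)=230 g(23,21)=22 g(23,23)=1
t=24: g(24,0)=208012 g(24,2)=534888 g(24,4)=653752 g(24,6)=572033 g(24,8)=389367 g(24,10)=211508 g(24,12)=92092 g(24,14)=31878 g(24,16)=8602 g(24,18)=1748 g(24,20)=252 g(24,22)=23 g(24,24)=1
t=25: g(25,1)=742900 g(25,3)=1188640 g(25,5)=1225785 g(25,7)=961400 g(25,9)=600875 g(25,11)=303600 g(25,13)=123970 g(25,15)=40480 g(25,17)=10350 g(25,19)=2000 g(25,21)=275 g(25,23)=24 g(25,25)=1
Paths never hitting -1: Σ_s g(25,s) = 5200300
Paths hitting -1: 2^25 - 5200300 = 28354132
P = 28354132/33554432 = 7088533/8388608

Answer: 7088533/8388608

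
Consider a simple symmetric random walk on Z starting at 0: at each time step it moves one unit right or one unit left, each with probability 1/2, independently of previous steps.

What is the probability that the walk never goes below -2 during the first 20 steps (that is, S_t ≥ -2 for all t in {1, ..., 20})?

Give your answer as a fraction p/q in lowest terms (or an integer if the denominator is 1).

Answer: 130169/262144

Derivation:
Let f(t,s) = #length-t paths at position s with S_1..S_t all ≥ -2.
f(t,s) = f(t-1,s-1) + f(t-1,s+1) for s ≥ -2; f(t,s) = 0 for s < -2.
t=0: f(0,0)=1
t=1: f(1,-1)=1 f(1,1)=1
t=2: f(2,-2)=1 f(2,0)=2 f(2,2)=1
t=3: f(3,-1)=3 f(3,1)=3 f(3,3)=1
t=4: f(4,-2)=3 f(4,0)=6 f(4,2)=4 f(4,4)=1
t=5: f(5,-1)=9 f(5,1)=10 f(5,3)=5 f(5,5)=1
t=6: f(6,-2)=9 f(6,0)=19 f(6,2)=15 f(6,4)=6 f(6,6)=1
t=7: f(7,-1)=28 f(7,1)=34 f(7,3)=21 f(7,5)=7 f(7,7)=1
t=8: f(8,-2)=28 f(8,0)=62 f(8,2)=55 f(8,4)=28 f(8,6)=8 f(8,8)=1
t=9: f(9,-1)=90 f(9,1)=117 f(9,3)=83 f(9,5)=36 f(9,7)=9 f(9,9)=1
t=10: f(10,-2)=90 f(10,0)=207 f(10,2)=200 f(10,4)=119 f(10,6)=45 f(10,8)=10 f(10,10)=1
t=11: f(11,-1)=297 f(11,1)=407 f(11,3)=319 f(11,5)=164 f(11,7)=55 f(11,9)=11 f(11,11)=1
t=12: f(12,-2)=297 f(12,0)=704 f(12,2)=726 f(12,4)=483 f(12,6)=219 f(12,8)=66 f(12,10)=12 f(12,12)=1
t=13: f(13,-1)=1001 f(13,1)=1430 f(13,3)=1209 f(13,5)=702 f(13,7)=285 f(13,9)=78 f(13,11)=13 f(13,13)=1
t=14: f(14,-2)=1001 f(14,0)=2431 f(14,2)=2639 f(14,4)=1911 f(14,6)=987 f(14,8)=363 f(14,10)=91 f(14,12)=14 f(14,14)=1
t=15: f(15,-1)=3432 f(15,1)=5070 f(15,3)=4550 f(15,5)=2898 f(15,7)=1350 f(15,9)=454 f(15,11)=105 f(15,13)=15 f(15,15)=1
t=16: f(16,-2)=3432 f(16,0)=8502 f(16,2)=9620 f(16,4)=7448 f(16,6)=4248 f(16,8)=1804 f(16,10)=559 f(16,12)=120 f(16,14)=16 f(16,16)=1
t=17: f(17,-1)=11934 f(17,1)=18122 f(17,3)=17068 f(17,5)=11696 f(17,7)=6052 f(17,9)=2363 f(17,11)=679 f(17,13)=136 f(17,15)=17 f(17,17)=1
t=18: f(18,-2)=11934 f(18,0)=30056 f(18,2)=35190 f(18,4)=28764 f(18,6)=17748 f(18,8)=8415 f(18,10)=3042 f(18,12)=815 f(18,14)=153 f(18,16)=18 f(18,18)=1
t=19: f(19,-1)=41990 f(19,1)=65246 f(19,3)=63954 f(19,5)=46512 f(19,7)=26163 f(19,9)=11457 f(19,11)=3857 f(19,13)=968 f(19,15)=171 f(19,17)=19 f(19,19)=1
t=20: f(20,-2)=41990 f(20,0)=107236 f(20,2)=129200 f(20,4)=110466 f(20,6)=72675 f(20,8)=37620 f(20,10)=15314 f(20,12)=4825 f(20,14)=1139 f(20,16)=190 f(20,18)=20 f(20,20)=1
Σ_s f(20,s) = 520676
P = 520676/1048576 = 130169/262144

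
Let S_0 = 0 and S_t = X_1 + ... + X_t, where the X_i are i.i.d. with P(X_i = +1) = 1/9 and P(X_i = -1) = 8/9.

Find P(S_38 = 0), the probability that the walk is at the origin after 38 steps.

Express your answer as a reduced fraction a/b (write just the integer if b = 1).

To be at 0 after 38 steps: need exactly 19 steps of +1 and 19 of -1.
Number of such sequences: C(38,19) = 35345263800
Each has probability (1/9)^19 · (8/9)^19 = 144115188075855872/1824800363140073127359051977856583921
P = 35345263800 · 144115188075855872/1824800363140073127359051977856583921 = 1697929780042580068873011200/608266787713357709119683992618861307

Answer: 1697929780042580068873011200/608266787713357709119683992618861307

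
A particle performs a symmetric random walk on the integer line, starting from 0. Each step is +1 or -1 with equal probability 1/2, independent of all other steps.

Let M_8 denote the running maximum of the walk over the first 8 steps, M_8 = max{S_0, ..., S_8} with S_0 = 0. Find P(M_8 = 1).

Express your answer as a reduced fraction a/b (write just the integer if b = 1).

Let M_8 = max(S_0,...,S_8). Use the reflection principle: for j ≥ 1, #{paths with M_8 ≥ j} = #{S_8 ≥ j} + #{S_8 ≥ j+1}.
By reflection, #{M_8 ≥ 1} = #{S_8 ≥ 1} + #{S_8 ≥ 2} = 93 + 93 = 186.
#{M_8 ≥ 2} = #{S_8 ≥ 2} + #{S_8 ≥ 3} = 93 + 37 = 130.
#{M_8 = 1} = 186 - 130 = 56.
P(M_8 = 1) = 56/256 = 7/32

Answer: 7/32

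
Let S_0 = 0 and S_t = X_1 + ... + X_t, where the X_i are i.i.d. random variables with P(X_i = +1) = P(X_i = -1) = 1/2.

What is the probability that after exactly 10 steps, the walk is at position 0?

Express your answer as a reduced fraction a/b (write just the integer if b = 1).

To return to 0 after 10 steps: need exactly 5 steps of +1 and 5 of -1.
Favorable paths: C(10,5) = 252
Total paths: 2^10 = 1024
P = 252/1024 = 63/256

Answer: 63/256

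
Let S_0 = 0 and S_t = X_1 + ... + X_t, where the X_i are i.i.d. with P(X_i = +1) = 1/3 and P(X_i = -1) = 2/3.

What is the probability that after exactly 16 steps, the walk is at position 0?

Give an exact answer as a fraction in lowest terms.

Answer: 366080/4782969

Derivation:
To be at 0 after 16 steps: need exactly 8 steps of +1 and 8 of -1.
Number of such sequences: C(16,8) = 12870
Each has probability (1/3)^8 · (2/3)^8 = 256/43046721
P = 12870 · 256/43046721 = 366080/4782969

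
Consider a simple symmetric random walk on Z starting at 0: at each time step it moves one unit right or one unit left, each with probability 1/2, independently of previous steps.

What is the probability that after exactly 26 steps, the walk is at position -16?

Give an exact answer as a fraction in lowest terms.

Answer: 16445/16777216

Derivation:
To reach position -16 after 26 steps: need 5 steps of +1 and 21 of -1.
Favorable paths: C(26,5) = 65780
Total paths: 2^26 = 67108864
P = 65780/67108864 = 16445/16777216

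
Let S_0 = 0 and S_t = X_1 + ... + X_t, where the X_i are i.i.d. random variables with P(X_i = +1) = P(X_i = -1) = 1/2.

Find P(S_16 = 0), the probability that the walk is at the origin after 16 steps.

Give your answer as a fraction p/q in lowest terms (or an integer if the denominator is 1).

Answer: 6435/32768

Derivation:
To return to 0 after 16 steps: need exactly 8 steps of +1 and 8 of -1.
Favorable paths: C(16,8) = 12870
Total paths: 2^16 = 65536
P = 12870/65536 = 6435/32768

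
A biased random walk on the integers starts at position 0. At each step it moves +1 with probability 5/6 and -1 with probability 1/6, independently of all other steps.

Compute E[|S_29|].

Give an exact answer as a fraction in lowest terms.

Answer: 14840643646637193928603/767617776808101937152

Derivation:
S_29 takes values m ≡ 1 (mod 2) with |m| ≤ 29; P(S_29=m) = C(29,(29+m)/2) · (5/6)^((29+m)/2) · (1/6)^((29-m)/2).
Distribution: P(S=-29)=1/36845653286788892983296, P(S=-27)=145/36845653286788892983296, P(S=-25)=5075/18422826643394446491648, P(S=-23)=25375/2046980738154938499072, P(S=-21)=1649375/4093961476309876998144, P(S=-19)=41234375/4093961476309876998144, P(S=-17)=206171875/1023490369077469249536, P(S=-15)=3387109375/1023490369077469249536, P(S=-13)=186291015625/4093961476309876998144, P(S=-11)=6520185546875/12281884428929630994432, P(S=-9)=32600927734375/6140942214464815497216, P(S=-7)=281553466796875/6140942214464815497216, P(S=-5)=1407767333984375/4093961476309876998144, P(S=-3)=9204632568359375/4093961476309876998144, P(S=-1)=6574737548828125/511745184538734624768, P(S=1)=32873687744140625/511745184538734624768, P(S=3)=1150579071044921875/4093961476309876998144, P(S=5)=4399272918701171875/4093961476309876998144, P(S=7)=21996364593505859375/6140942214464815497216, P(S=9)=63673686981201171875/6140942214464815497216, P(S=11)=318368434906005859375/12281884428929630994432, P(S=13)=227406024932861328125/4093961476309876998144, P(S=15)=103366374969482421875/1023490369077469249536, P(S=17)=157296657562255859375/1023490369077469249536, P(S=19)=786483287811279296875/4093961476309876998144, P(S=21)=786483287811279296875/4093961476309876998144, P(S=23)=302493572235107421875/2046980738154938499072, P(S=25)=1512467861175537109375/18422826643394446491648, P(S=27)=1080334186553955078125/36845653286788892983296, P(S=29)=186264514923095703125/36845653286788892983296
E[|S_29|] = Σ_m |m|·P(S_29=m) = 14840643646637193928603/767617776808101937152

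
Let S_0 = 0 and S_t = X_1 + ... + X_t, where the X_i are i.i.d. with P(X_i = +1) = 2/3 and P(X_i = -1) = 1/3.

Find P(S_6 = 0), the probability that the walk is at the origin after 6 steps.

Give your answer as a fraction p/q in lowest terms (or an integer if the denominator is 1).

To be at 0 after 6 steps: need exactly 3 steps of +1 and 3 of -1.
Number of such sequences: C(6,3) = 20
Each has probability (2/3)^3 · (1/3)^3 = 8/729
P = 20 · 8/729 = 160/729

Answer: 160/729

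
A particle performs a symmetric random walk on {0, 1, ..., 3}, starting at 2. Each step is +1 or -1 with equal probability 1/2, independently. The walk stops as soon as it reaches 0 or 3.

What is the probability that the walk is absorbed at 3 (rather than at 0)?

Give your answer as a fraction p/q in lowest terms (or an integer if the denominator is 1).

Symmetric walk (p = 1/2): the harmonic-function argument gives P(hit 3 before 0 | start at 2) = a/N.
P = 2/3 = 2/3

Answer: 2/3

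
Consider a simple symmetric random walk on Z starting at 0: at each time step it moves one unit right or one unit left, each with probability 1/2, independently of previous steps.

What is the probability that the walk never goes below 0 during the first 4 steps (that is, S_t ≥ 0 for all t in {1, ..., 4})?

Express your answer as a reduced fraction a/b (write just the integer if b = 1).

Answer: 3/8

Derivation:
Let f(t,s) = #length-t paths at position s with S_1..S_t all ≥ 0.
f(t,s) = f(t-1,s-1) + f(t-1,s+1) for s ≥ 0; f(t,s) = 0 for s < 0.
t=0: f(0,0)=1
t=1: f(1,1)=1
t=2: f(2,0)=1 f(2,2)=1
t=3: f(3,1)=2 f(3,3)=1
t=4: f(4,0)=2 f(4,2)=3 f(4,4)=1
Σ_s f(4,s) = 6
P = 6/16 = 3/8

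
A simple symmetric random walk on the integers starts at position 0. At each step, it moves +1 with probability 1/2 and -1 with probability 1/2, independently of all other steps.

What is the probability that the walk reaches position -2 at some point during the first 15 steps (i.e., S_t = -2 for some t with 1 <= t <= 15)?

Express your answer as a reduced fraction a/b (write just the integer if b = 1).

Answer: 9949/16384

Derivation:
Count via complement. Let g(t,s) = #length-t paths at position s with S_1..S_t all ≠ -2.
g(t,s) = g(t-1,s-1) + g(t-1,s+1) for s ≠ -2; g(t,-2) = 0.
t=0: g(0,0)=1
t=1: g(1,-1)=1 g(1,1)=1
t=2: g(2,0)=2 g(2,2)=1
t=3: g(3,-1)=2 g(3,1)=3 g(3,3)=1
t=4: g(4,0)=5 g(4,2)=4 g(4,4)=1
t=5: g(5,-1)=5 g(5,1)=9 g(5,3)=5 g(5,5)=1
t=6: g(6,0)=14 g(6,2)=14 g(6,4)=6 g(6,6)=1
t=7: g(7,-1)=14 g(7,1)=28 g(7,3)=20 g(7,5)=7 g(7,7)=1
t=8: g(8,0)=42 g(8,2)=48 g(8,4)=27 g(8,6)=8 g(8,8)=1
t=9: g(9,-1)=42 g(9,1)=90 g(9,3)=75 g(9,5)=35 g(9,7)=9 g(9,9)=1
t=10: g(10,0)=132 g(10,2)=165 g(10,4)=110 g(10,6)=44 g(10,8)=10 g(10,10)=1
t=11: g(11,-1)=132 g(11,1)=297 g(11,3)=275 g(11,5)=154 g(11,7)=54 g(11,9)=11 g(11,11)=1
t=12: g(12,0)=429 g(12,2)=572 g(12,4)=429 g(12,6)=208 g(12,8)=65 g(12,10)=12 g(12,12)=1
t=13: g(13,-1)=429 g(13,1)=1001 g(13,3)=1001 g(13,5)=637 g(13,7)=273 g(13,9)=77 g(13,11)=13 g(13,13)=1
t=14: g(14,0)=1430 g(14,2)=2002 g(14,4)=1638 g(14,6)=910 g(14,8)=350 g(14,10)=90 g(14,12)=14 g(14,14)=1
t=15: g(15,-1)=1430 g(15,1)=3432 g(15,3)=3640 g(15,5)=2548 g(15,7)=1260 g(15,9)=440 g(15,11)=104 g(15,13)=15 g(15,15)=1
Paths never hitting -2: Σ_s g(15,s) = 12870
Paths hitting -2: 2^15 - 12870 = 19898
P = 19898/32768 = 9949/16384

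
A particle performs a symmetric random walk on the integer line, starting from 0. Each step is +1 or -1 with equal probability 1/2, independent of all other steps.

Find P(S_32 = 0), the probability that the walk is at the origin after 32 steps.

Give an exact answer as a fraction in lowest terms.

To return to 0 after 32 steps: need exactly 16 steps of +1 and 16 of -1.
Favorable paths: C(32,16) = 601080390
Total paths: 2^32 = 4294967296
P = 601080390/4294967296 = 300540195/2147483648

Answer: 300540195/2147483648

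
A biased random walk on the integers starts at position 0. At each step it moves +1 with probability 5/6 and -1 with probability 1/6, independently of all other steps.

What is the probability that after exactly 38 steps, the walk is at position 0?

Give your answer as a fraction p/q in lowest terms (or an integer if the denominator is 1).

To be at 0 after 38 steps: need exactly 19 steps of +1 and 19 of -1.
Number of such sequences: C(38,19) = 35345263800
Each has probability (5/6)^19 · (1/6)^19 = 19073486328125/371319292745659279662190166016
P = 35345263800 · 19073486328125/371319292745659279662190166016 = 28089891910552978515625/15471637197735803319257923584

Answer: 28089891910552978515625/15471637197735803319257923584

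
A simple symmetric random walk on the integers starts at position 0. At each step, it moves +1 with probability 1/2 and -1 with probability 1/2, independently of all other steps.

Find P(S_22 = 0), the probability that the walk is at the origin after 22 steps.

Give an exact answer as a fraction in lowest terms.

Answer: 88179/524288

Derivation:
To return to 0 after 22 steps: need exactly 11 steps of +1 and 11 of -1.
Favorable paths: C(22,11) = 705432
Total paths: 2^22 = 4194304
P = 705432/4194304 = 88179/524288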